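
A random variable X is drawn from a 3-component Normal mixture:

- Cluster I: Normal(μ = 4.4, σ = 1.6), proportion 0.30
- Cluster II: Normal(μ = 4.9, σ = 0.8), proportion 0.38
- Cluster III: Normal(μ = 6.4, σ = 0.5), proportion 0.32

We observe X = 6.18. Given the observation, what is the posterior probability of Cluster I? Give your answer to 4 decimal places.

0.1241

By Bayes' theorem, P(k | x) = w_k f_k(x) / Σ_j w_j f_j(x).
Normal densities:
  p_I = 0.134288
  p_II = 0.138651
  p_III = 0.72427
Unnormalised posteriors:
  w_I·p_I = 0.30 × 0.134288 = 0.0402863
  w_II·p_II = 0.38 × 0.138651 = 0.0526874
  w_III·p_III = 0.32 × 0.72427 = 0.231766
Denominator: 0.0402863 + 0.0526874 + 0.231766 = 0.32474
So the posterior for Cluster I is 0.0402863 / 0.32474 ≈ 0.1241.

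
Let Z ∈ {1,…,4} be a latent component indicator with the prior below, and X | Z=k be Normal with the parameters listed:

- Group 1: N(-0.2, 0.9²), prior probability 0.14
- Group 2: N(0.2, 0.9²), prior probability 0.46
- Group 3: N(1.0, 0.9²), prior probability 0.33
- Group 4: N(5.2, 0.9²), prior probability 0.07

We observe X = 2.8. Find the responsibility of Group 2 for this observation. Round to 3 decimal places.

P(component k | x) = w_k·f_k(x) / marginal(x), where marginal(x) = Σ_j w_j·f_j(x).
Normal densities:
  p_1 = (1/(0.9·√(2π)))·exp(−(2.8−-0.2)²/(2·0.9²)) = 0.443269·exp(-5.55556) = 0.00171364
  p_2 = (1/(0.9·√(2π)))·exp(−(2.8−0.2)²/(2·0.9²)) = 0.443269·exp(-4.17284) = 0.00683009
  p_3 = (1/(0.9·√(2π)))·exp(−(2.8−1.0)²/(2·0.9²)) = 0.443269·exp(-2.00000) = 0.05999
  p_4 = (1/(0.9·√(2π)))·exp(−(2.8−5.2)²/(2·0.9²)) = 0.443269·exp(-3.55556) = 0.0126622
Unnormalised posteriors:
  w_1·p_1 = 0.14 × 0.00171364 = 0.00023991
  w_2·p_2 = 0.46 × 0.00683009 = 0.00314184
  w_3·p_3 = 0.33 × 0.05999 = 0.0197967
  w_4·p_4 = 0.07 × 0.0126622 = 0.000886354
Normaliser: 0.00023991 + 0.00314184 + 0.0197967 + 0.000886354 = 0.0240648
Responsibility of Group 2: 0.00314184 / 0.0240648 ≈ 0.131

0.131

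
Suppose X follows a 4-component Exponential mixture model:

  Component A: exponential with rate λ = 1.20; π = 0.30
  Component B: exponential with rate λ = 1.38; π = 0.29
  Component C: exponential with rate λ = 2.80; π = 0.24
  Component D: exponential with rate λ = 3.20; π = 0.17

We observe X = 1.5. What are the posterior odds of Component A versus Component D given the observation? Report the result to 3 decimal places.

13.292

The posterior odds equal the prior odds times the likelihood ratio: (P(Z=i)/P(Z=j))·(f_i(x)/f_j(x)).
Component likelihoods at x = 1.5:
  p_A = 0.198359
  p_B = 0.174136
  p_C = 0.0419876
  p_D = 0.0263352
0.0595076 / 0.00447698 ≈ 13.292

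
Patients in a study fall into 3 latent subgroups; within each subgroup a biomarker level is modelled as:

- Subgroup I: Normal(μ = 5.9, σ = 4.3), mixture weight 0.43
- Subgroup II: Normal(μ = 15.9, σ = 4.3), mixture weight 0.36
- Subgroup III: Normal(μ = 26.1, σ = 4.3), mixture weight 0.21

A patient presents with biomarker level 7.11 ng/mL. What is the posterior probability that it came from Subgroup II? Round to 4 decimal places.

0.0973

Posterior ∝ prior × likelihood, so P(k | x) ∝ w_k f_k(x); normalise over all components.
Evaluate each component's likelihood at the observed value:
  L_I = (1/(4.3·√(2π)))·exp(−(7.11−5.9)²/(2·4.3²)) = 0.092777·exp(-0.03959) = 0.0891758
  L_II = (1/(4.3·√(2π)))·exp(−(7.11−15.9)²/(2·4.3²)) = 0.092777·exp(-2.08935) = 0.0114828
  L_III = (1/(4.3·√(2π)))·exp(−(7.11−26.1)²/(2·4.3²)) = 0.092777·exp(-9.75176) = 5.39891e-06
Weight by the priors:
  w_I·L_I = 0.43 × 0.0891758 = 0.0383456
  w_II·L_II = 0.36 × 0.0114828 = 0.00413382
  w_III·L_III = 0.21 × 5.39891e-06 = 1.13377e-06
Evidence: 0.0383456 + 0.00413382 + 1.13377e-06 = 0.0424806
P(Subgroup II | 7.11 ng/mL) ≈ 0.0973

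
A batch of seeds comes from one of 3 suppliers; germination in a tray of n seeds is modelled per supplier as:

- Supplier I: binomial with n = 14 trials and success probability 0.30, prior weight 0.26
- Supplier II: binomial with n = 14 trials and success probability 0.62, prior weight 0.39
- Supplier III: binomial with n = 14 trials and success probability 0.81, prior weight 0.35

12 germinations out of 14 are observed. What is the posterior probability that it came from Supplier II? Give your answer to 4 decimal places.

0.1527

Apply Bayes' rule: the posterior for each component is proportional to its prior times its likelihood at x.
Component likelihoods at x = 12 germinations out of 14:
  f_I = C(14,12)·0.30^12·0.70^2 = 91·5.31441e-07·0.49 = 2.3697e-05
  f_II = C(14,12)·0.62^12·0.38^2 = 91·0.00322627·0.1444 = 0.0423944
  f_III = C(14,12)·0.81^12·0.19^2 = 91·0.0797664·0.0361 = 0.262041
Multiply by the mixture weights:
  π_I·f_I = 0.26 × 2.3697e-05 = 6.16121e-06
  π_II·f_II = 0.39 × 0.0423944 = 0.0165338
  π_III·f_III = 0.35 × 0.262041 = 0.0917143
Denominator: 6.16121e-06 + 0.0165338 + 0.0917143 = 0.108254
So the posterior for Supplier II is 0.0165338 / 0.108254 ≈ 0.1527.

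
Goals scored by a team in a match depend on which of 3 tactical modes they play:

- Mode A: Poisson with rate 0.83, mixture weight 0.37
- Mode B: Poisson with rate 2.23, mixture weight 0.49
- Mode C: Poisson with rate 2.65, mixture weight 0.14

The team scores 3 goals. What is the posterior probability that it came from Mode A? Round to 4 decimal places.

By Bayes' theorem, P(k | x) = P(Z=k) f_k(x) / Σ_j P(Z=j) f_j(x).
Component likelihoods at x = 3 goals:
  L_A = 0.0415546
  L_B = 0.198741
  L_C = 0.219132
Unnormalised posteriors:
  P(Z=A)·L_A = 0.37 × 0.0415546 = 0.0153752
  P(Z=B)·L_B = 0.49 × 0.198741 = 0.0973829
  P(Z=C)·L_C = 0.14 × 0.219132 = 0.0306785
Normaliser: 0.0153752 + 0.0973829 + 0.0306785 = 0.143437
Responsibility of Mode A: 0.0153752 / 0.143437 ≈ 0.1072

0.1072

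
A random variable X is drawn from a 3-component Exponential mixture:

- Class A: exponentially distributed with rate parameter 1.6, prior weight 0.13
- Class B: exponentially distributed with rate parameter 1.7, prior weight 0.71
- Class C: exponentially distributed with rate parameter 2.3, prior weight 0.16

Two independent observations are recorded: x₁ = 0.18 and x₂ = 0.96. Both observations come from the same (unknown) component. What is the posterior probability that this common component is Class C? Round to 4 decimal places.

Apply Bayes' rule: the posterior for each component is proportional to its prior times its likelihood at x.
Since both observations come from the same component, the likelihood for component k is f_k(x₁)·f_k(x₂).
  p_A = [1.19962] × [0.344385] = 0.41313
  p_B = [1.25186] × [0.332415] = 0.416136
  p_C = [1.5203] × [0.252817] = 0.384358
Multiply by the mixture weights:
  π_A·p_A = 0.13 × 0.41313 = 0.0537069
  π_B·p_B = 0.71 × 0.416136 = 0.295456
  π_C·p_C = 0.16 × 0.384358 = 0.0614972
Normaliser: 0.0537069 + 0.295456 + 0.0614972 = 0.410661
P(Class C | x₁, x₂) ≈ 0.1498

0.1498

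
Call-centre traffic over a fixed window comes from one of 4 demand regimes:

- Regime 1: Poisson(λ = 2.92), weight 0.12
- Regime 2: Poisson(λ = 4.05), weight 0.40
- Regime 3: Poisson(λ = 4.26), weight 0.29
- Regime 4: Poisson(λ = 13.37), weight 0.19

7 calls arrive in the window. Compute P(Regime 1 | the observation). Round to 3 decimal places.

0.045

By Bayes' theorem, P(k | x) = P(Z=k) f_k(x) / Σ_j P(Z=j) f_j(x).
Poisson probabilities:
  L_1 = 0.0193691
  L_2 = 0.061782
  L_3 = 0.0713415
  L_4 = 0.0236577
Weight by the priors:
  P(Z=1)·L_1 = 0.12 × 0.0193691 = 0.00232429
  P(Z=2)·L_2 = 0.40 × 0.061782 = 0.0247128
  P(Z=3)·L_3 = 0.29 × 0.0713415 = 0.020689
  P(Z=4)·L_4 = 0.19 × 0.0236577 = 0.00449496
Sum: 0.00232429 + 0.0247128 + 0.020689 + 0.00449496 = 0.0522211
Responsibility of Regime 1: 0.00232429 / 0.0522211 ≈ 0.045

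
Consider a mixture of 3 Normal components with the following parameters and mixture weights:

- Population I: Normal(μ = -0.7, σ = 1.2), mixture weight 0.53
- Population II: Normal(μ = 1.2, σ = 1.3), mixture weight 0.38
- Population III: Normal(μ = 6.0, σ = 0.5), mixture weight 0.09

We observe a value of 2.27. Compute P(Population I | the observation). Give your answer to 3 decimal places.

By Bayes' theorem, P(k | x) = P(Z=k) f_k(x) / Σ_j P(Z=j) f_j(x).
Normal densities:
  L_I = (1/(1.2·√(2π)))·exp(−(2.27−-0.7)²/(2·1.2²)) = 0.332452·exp(-3.06281) = 0.0155441
  L_II = (1/(1.3·√(2π)))·exp(−(2.27−1.2)²/(2·1.3²)) = 0.306879·exp(-0.33873) = 0.218705
  L_III = (1/(0.5·√(2π)))·exp(−(2.27−6.0)²/(2·0.5²)) = 0.797885·exp(-27.82580) = 6.56672e-13
Weight by the priors:
  P(Z=I)·L_I = 0.53 × 0.0155441 = 0.00823839
  P(Z=II)·L_II = 0.38 × 0.218705 = 0.083108
  P(Z=III)·L_III = 0.09 × 6.56672e-13 = 5.91005e-14
Normaliser: 0.00823839 + 0.083108 + 5.91005e-14 = 0.0913464
P(Population I | 2.27) = 0.00823839 / 0.0913464 ≈ 0.090

0.090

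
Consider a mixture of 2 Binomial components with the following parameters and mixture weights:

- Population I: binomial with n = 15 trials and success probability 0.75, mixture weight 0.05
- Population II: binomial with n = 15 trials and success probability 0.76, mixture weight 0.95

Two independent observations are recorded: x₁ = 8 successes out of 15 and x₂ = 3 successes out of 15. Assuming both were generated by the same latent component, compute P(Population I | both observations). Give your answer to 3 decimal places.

0.090

P(component k | x) = w_k·f_k(x) / marginal(x), where marginal(x) = Σ_j w_j·f_j(x).
Since both observations come from the same component, the likelihood for component k is f_k(x₁)·f_k(x₂).
  p_I = [0.0393205] × [1.14413e-05] = 4.49877e-07
  p_II = [0.03285] × [7.29436e-06] = 2.3962e-07
Weight by the priors:
  w_I·p_I = 0.05 × 4.49877e-07 = 2.24939e-08
  w_II·p_II = 0.95 × 2.3962e-07 = 2.27639e-07
Evidence: 2.24939e-08 + 2.27639e-07 = 2.50133e-07
Responsibility of Population I: 2.24939e-08 / 2.50133e-07 ≈ 0.090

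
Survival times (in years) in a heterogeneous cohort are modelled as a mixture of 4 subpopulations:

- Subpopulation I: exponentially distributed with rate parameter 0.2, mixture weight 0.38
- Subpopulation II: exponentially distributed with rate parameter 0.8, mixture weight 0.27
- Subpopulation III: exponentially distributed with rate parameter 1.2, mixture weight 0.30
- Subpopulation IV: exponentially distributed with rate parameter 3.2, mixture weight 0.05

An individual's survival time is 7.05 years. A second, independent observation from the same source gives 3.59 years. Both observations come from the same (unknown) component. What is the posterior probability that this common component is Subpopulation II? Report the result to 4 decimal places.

P(component k | x) = w_k·f_k(x) / marginal(x), where marginal(x) = Σ_j w_j·f_j(x).
Since both observations come from the same component, the likelihood for component k is f_k(x₁)·f_k(x₂).
  f_I = [0.2·e^(−0.2·7.05) = 0.2·e^(−1.4100) = 0.0488287] × [0.0975453] = 0.00476301
  f_II = [0.8·e^(−0.8·7.05) = 0.8·e^(−5.6400) = 0.00284229] × [0.0452685] = 0.000128666
  f_III = [1.2·e^(−1.2·7.05) = 1.2·e^(−8.4600) = 0.000254126] × [0.0161525] = 4.10479e-06
  f_IV = [3.2·e^(−3.2·7.05) = 3.2·e^(−22.5600) = 5.09878e-10] × [3.28076e-05] = 1.67279e-14
Weight by the priors:
  w_I·f_I = 0.38 × 0.00476301 = 0.00180994
  w_II·f_II = 0.27 × 0.000128666 = 3.47399e-05
  w_III·f_III = 0.30 × 4.10479e-06 = 1.23144e-06
  w_IV·f_IV = 0.05 × 1.67279e-14 = 8.36395e-16
Normaliser: 0.00180994 + 3.47399e-05 + 1.23144e-06 + 8.36395e-16 = 0.00184591
So the posterior for Subpopulation II is 3.47399e-05 / 0.00184591 ≈ 0.0188.

0.0188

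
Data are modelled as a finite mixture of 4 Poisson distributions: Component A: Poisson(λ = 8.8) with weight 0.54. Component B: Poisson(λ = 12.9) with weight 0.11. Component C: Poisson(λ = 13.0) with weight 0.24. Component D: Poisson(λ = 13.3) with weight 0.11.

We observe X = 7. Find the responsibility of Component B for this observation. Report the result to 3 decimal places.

The responsibility of component k is π_k f_k(x) divided by Σ_j π_j f_j(x).
Component likelihoods at x = 7:
  p_A = e^(−8.8)·8.8^7/7! = 0.122224
  p_B = e^(−12.9)·12.9^7/7! = 0.0294645
  p_C = e^(−13.0)·13.0^7/7! = 0.0281413
  p_D = e^(−13.3)·13.3^7/7! = 0.0244576
Multiply by the mixture weights:
  π_A·p_A = 0.54 × 0.122224 = 0.066001
  π_B·p_B = 0.11 × 0.0294645 = 0.00324109
  π_C·p_C = 0.24 × 0.0281413 = 0.00675392
  π_D·p_D = 0.11 × 0.0244576 = 0.00269034
Normaliser: 0.066001 + 0.00324109 + 0.00675392 + 0.00269034 = 0.0786863
So the posterior for Component B is 0.00324109 / 0.0786863 ≈ 0.041.

0.041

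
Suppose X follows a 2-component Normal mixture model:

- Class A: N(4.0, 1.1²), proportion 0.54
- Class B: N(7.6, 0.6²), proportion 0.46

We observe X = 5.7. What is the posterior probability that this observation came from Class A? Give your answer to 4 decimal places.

0.9669

The responsibility of component k is P(Z=k) f_k(x) divided by Σ_j P(Z=j) f_j(x).
Evaluate each component's likelihood at the observed value:
  L_A = (1/(1.1·√(2π)))·exp(−(5.7−4.0)²/(2·1.1²)) = 0.362675·exp(-1.19421) = 0.109869
  L_B = (1/(0.6·√(2π)))·exp(−(5.7−7.6)²/(2·0.6²)) = 0.664904·exp(-5.01389) = 0.00441829
Multiply by the mixture weights:
  P(Z=A)·L_A = 0.54 × 0.109869 = 0.0593294
  P(Z=B)·L_B = 0.46 × 0.00441829 = 0.00203241
Marginal: 0.0593294 + 0.00203241 = 0.0613618
So the posterior for Class A is 0.0593294 / 0.0613618 ≈ 0.9669.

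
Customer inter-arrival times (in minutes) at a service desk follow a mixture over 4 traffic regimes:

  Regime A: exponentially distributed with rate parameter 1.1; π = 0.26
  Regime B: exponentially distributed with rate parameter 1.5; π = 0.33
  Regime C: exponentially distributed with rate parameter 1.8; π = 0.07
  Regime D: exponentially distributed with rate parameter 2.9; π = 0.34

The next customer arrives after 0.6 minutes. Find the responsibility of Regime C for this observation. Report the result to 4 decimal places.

0.0757

P(component k | x) = π_k·f_k(x) / marginal(x), where marginal(x) = Σ_j π_j·f_j(x).
Exponential densities:
  f_A = 0.568536
  f_B = 0.609854
  f_C = 0.611272
  f_D = 0.509009
Unnormalised posteriors:
  π_A·f_A = 0.26 × 0.568536 = 0.147819
  π_B·f_B = 0.33 × 0.609854 = 0.201252
  π_C·f_C = 0.07 × 0.611272 = 0.042789
  π_D·f_D = 0.34 × 0.509009 = 0.173063
Evidence: 0.147819 + 0.201252 + 0.042789 + 0.173063 = 0.564924
Responsibility of Regime C: 0.042789 / 0.564924 ≈ 0.0757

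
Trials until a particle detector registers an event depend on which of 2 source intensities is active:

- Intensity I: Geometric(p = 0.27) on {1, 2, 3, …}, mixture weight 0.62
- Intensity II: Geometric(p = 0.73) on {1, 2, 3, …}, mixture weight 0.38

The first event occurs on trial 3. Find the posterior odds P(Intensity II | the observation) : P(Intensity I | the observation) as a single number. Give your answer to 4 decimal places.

0.2267

Only the two components matter; the odds are (π_i f_i(x)) / (π_j f_j(x)).
Component likelihoods at x = 3:
  p_I = 0.27·(1−0.27)^2 = 0.27·0.5329 = 0.143883
  p_II = 0.73·(1−0.73)^2 = 0.73·0.0729 = 0.053217
Odds = (0.38/0.62) × (0.053217/0.143883) = 0.612903 × 0.369863 ≈ 0.2267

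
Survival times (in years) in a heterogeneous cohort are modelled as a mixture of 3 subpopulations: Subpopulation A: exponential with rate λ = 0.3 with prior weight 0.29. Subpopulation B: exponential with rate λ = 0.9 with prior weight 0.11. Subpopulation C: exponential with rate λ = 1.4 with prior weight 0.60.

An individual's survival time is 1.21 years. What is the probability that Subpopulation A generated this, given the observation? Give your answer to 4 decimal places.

By Bayes' theorem, P(k | x) = π_k f_k(x) / Σ_j π_j f_j(x).
Exponential densities:
  f_A = 0.208676
  f_B = 0.302898
  f_C = 0.257296
Weight by the priors:
  π_A·f_A = 0.29 × 0.208676 = 0.060516
  π_B·f_B = 0.11 × 0.302898 = 0.0333187
  π_C·f_C = 0.60 × 0.257296 = 0.154378
Sum: 0.060516 + 0.0333187 + 0.154378 = 0.248212
P(Subpopulation A | data) = 0.060516 / 0.248212 ≈ 0.2438

0.2438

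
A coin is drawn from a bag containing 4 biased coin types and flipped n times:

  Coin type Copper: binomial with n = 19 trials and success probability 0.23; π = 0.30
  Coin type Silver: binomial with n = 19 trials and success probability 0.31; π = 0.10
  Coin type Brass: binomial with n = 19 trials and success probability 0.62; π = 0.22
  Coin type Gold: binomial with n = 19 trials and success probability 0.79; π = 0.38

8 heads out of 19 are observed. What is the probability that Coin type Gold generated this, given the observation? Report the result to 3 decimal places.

0.005

Posterior ∝ prior × likelihood, so P(k | x) ∝ π_k f_k(x); normalise over all components.
Component likelihoods at x = 8 heads out of 19:
  L_Copper = C(19,8)·0.23^8·0.77^11 = 75582·7.8311e-06·0.0564154 = 0.0333917
  L_Silver = C(19,8)·0.31^8·0.69^11 = 75582·8.52891e-05·0.0168787 = 0.108806
  L_Brass = C(19,8)·0.62^8·0.38^11 = 75582·0.021834·2.38572e-05 = 0.0393705
  L_Gold = C(19,8)·0.79^8·0.21^11 = 75582·0.151711·3.50278e-08 = 0.00040165
Prior × likelihood for each component:
  π_Copper·L_Copper = 0.30 × 0.0333917 = 0.0100175
  π_Silver·L_Silver = 0.10 × 0.108806 = 0.0108806
  π_Brass·L_Brass = 0.22 × 0.0393705 = 0.00866152
  π_Gold·L_Gold = 0.38 × 0.00040165 = 0.000152627
Evidence: 0.0100175 + 0.0108806 + 0.00866152 + 0.000152627 = 0.0297122
Responsibility of Coin type Gold: 0.000152627 / 0.0297122 ≈ 0.005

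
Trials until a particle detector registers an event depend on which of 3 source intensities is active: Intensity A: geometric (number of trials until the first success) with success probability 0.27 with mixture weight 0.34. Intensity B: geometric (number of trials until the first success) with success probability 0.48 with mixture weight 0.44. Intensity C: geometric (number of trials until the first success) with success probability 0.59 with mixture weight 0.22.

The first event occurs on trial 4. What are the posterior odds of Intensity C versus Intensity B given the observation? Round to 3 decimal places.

0.301

Since P(k|x) ∝ w_k f_k(x), the posterior odds are w_i f_i(x) / (w_j f_j(x)).
Component likelihoods at x = 4:
  L_A = 0.27·(1−0.27)^3 = 0.27·0.389017 = 0.105035
  L_B = 0.48·(1−0.48)^3 = 0.48·0.140608 = 0.0674918
  L_C = 0.59·(1−0.59)^3 = 0.59·0.068921 = 0.0406634
Posterior odds = (w_C·L_C) / (w_B·L_B) = (0.22·0.0406634) / (0.44·0.0674918) = 0.00894595 / 0.0296964 ≈ 0.301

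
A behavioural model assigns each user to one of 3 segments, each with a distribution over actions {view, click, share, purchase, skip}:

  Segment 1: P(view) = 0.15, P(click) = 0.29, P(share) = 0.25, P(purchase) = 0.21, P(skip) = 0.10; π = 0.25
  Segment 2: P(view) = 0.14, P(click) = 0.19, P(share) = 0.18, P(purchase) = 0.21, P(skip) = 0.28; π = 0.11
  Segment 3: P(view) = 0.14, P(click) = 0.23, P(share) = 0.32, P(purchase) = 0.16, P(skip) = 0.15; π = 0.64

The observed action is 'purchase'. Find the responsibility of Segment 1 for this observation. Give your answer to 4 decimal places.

P(component k | x) = P(Z=k)·f_k(x) / marginal(x), where marginal(x) = Σ_j P(Z=j)·f_j(x).
Evaluate each component's likelihood at the observed value:
  f_1 = P(purchase | comp) = 0.21
  f_2 = P(purchase | comp) = 0.21
  f_3 = P(purchase | comp) = 0.16
Multiply by the mixture weights:
  P(Z=1)·f_1 = 0.25 × 0.21 = 0.0525
  P(Z=2)·f_2 = 0.11 × 0.21 = 0.0231
  P(Z=3)·f_3 = 0.64 × 0.16 = 0.1024
Marginal: 0.0525 + 0.0231 + 0.1024 = 0.178
Responsibility of Segment 1: 0.0525 / 0.178 ≈ 0.2949

0.2949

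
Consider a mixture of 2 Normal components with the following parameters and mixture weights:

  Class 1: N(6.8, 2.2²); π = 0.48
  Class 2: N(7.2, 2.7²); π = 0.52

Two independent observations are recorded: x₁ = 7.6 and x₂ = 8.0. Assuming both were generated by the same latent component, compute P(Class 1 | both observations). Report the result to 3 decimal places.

0.542

Posterior ∝ prior × likelihood, so P(k | x) ∝ π_k f_k(x); normalise over all components.
Since both observations come from the same component, the likelihood for component k is f_k(x₁)·f_k(x₂).
  L_1 = [0.169736] × [0.156272] = 0.026525
  L_2 = [0.146144] × [0.141411] = 0.0206663
Prior × likelihood for each component:
  π_1·L_1 = 0.48 × 0.026525 = 0.012732
  π_2·L_2 = 0.52 × 0.0206663 = 0.0107465
Marginal: 0.012732 + 0.0107465 = 0.0234785
P(Class 1 | data) = 0.012732 / 0.0234785 ≈ 0.542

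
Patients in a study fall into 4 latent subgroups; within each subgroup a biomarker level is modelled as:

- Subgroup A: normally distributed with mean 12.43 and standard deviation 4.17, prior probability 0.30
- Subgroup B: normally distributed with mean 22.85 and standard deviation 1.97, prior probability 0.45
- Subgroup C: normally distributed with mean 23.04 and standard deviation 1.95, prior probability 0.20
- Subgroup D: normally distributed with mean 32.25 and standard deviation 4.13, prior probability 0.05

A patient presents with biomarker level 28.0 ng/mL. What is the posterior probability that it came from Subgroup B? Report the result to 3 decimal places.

Posterior ∝ prior × likelihood, so P(k | x) ∝ P(Z=k) f_k(x); normalise over all components.
Evaluate each component's likelihood at the observed value:
  f_A = 8.98352e-05
  f_B = 0.00664409
  f_C = 0.00805315
  f_D = 0.0568867
Multiply by the mixture weights:
  P(Z=A)·f_A = 0.30 × 8.98352e-05 = 2.69505e-05
  P(Z=B)·f_B = 0.45 × 0.00664409 = 0.00298984
  P(Z=C)·f_C = 0.20 × 0.00805315 = 0.00161063
  P(Z=D)·f_D = 0.05 × 0.0568867 = 0.00284433
Normaliser: 2.69505e-05 + 0.00298984 + 0.00161063 + 0.00284433 = 0.00747176
So the posterior for Subgroup B is 0.00298984 / 0.00747176 ≈ 0.400.

0.400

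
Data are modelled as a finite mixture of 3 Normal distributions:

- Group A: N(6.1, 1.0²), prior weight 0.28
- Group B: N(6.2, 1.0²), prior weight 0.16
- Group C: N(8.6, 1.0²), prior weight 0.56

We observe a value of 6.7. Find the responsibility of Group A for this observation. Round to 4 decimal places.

0.5006

The responsibility of component k is π_k f_k(x) divided by Σ_j π_j f_j(x).
Component likelihoods at x = 6.7:
  L_A = (1/(1.0·√(2π)))·exp(−(6.7−6.1)²/(2·1.0²)) = 0.398942·exp(-0.18000) = 0.333225
  L_B = (1/(1.0·√(2π)))·exp(−(6.7−6.2)²/(2·1.0²)) = 0.398942·exp(-0.12500) = 0.352065
  L_C = (1/(1.0·√(2π)))·exp(−(6.7−8.6)²/(2·1.0²)) = 0.398942·exp(-1.80500) = 0.0656158
Prior × likelihood for each component:
  π_A·L_A = 0.28 × 0.333225 = 0.0933029
  π_B·L_B = 0.16 × 0.352065 = 0.0563305
  π_C·L_C = 0.56 × 0.0656158 = 0.0367449
Denominator: 0.0933029 + 0.0563305 + 0.0367449 = 0.186378
P(Group A | data) = 0.0933029 / 0.186378 ≈ 0.5006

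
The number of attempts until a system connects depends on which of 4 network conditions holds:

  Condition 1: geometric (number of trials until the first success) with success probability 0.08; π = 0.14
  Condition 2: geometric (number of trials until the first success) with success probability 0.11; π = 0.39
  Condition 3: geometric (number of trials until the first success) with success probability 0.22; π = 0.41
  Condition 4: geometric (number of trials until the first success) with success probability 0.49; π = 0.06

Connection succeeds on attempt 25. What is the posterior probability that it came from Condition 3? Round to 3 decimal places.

Posterior ∝ prior × likelihood, so P(k | x) ∝ w_k f_k(x); normalise over all components.
Geometric probabilities:
  p_1 = 0.0108143
  p_2 = 0.00671047
  p_3 = 0.000565839
  p_4 = 4.69765e-08
Weight by the priors:
  w_1·p_1 = 0.14 × 0.0108143 = 0.001514
  w_2·p_2 = 0.39 × 0.00671047 = 0.00261708
  w_3·p_3 = 0.41 × 0.000565839 = 0.000231994
  w_4·p_4 = 0.06 × 4.69765e-08 = 2.81859e-09
Denominator: 0.001514 + 0.00261708 + 0.000231994 + 2.81859e-09 = 0.00436308
Responsibility of Condition 3: 0.000231994 / 0.00436308 ≈ 0.053

0.053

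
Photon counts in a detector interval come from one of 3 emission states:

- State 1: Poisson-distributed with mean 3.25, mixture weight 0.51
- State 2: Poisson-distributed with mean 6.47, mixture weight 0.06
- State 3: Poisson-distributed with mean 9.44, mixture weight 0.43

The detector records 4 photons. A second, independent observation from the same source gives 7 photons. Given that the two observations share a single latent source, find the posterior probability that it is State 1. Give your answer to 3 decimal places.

By Bayes' theorem, P(k | x) = π_k f_k(x) / Σ_j π_j f_j(x).
Since both observations come from the same component, the likelihood for component k is f_k(x₁)·f_k(x₂).
  f_1 = [e^(−3.25)·3.25^4/4! = 0.180246] × [0.0294643] = 0.00531081
  f_2 = [e^(−6.47)·6.47^4/4! = 0.113115] × [0.145886] = 0.0165019
  f_3 = [e^(−9.44)·9.44^4/4! = 0.0262989] × [0.10535] = 0.00277058
Prior × likelihood for each component:
  π_1·f_1 = 0.51 × 0.00531081 = 0.00270851
  π_2·f_2 = 0.06 × 0.0165019 = 0.000990116
  π_3·f_3 = 0.43 × 0.00277058 = 0.00119135
Denominator: 0.00270851 + 0.000990116 + 0.00119135 = 0.00488998
So the posterior for State 1 is 0.00270851 / 0.00488998 ≈ 0.554.

0.554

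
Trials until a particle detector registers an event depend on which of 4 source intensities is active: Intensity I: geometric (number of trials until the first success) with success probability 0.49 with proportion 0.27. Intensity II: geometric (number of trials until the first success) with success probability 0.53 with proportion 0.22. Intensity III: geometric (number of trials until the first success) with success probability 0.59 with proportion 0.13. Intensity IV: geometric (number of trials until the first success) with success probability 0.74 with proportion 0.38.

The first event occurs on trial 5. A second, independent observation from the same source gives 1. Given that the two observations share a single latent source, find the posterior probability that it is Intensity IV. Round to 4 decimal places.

By Bayes' theorem, P(k | x) = P(Z=k) f_k(x) / Σ_j P(Z=j) f_j(x).
Since both observations come from the same component, the likelihood for component k is f_k(x₁)·f_k(x₂).
  L_I = [0.49·(1−0.49)^4 = 0.49·0.067652 = 0.0331495] × [0.49] = 0.0162432
  L_II = [0.53·(1−0.53)^4 = 0.53·0.0487968 = 0.0258623] × [0.53] = 0.013707
  L_III = [0.59·(1−0.59)^4 = 0.59·0.0282576 = 0.016672] × [0.59] = 0.00983647
  L_IV = [0.74·(1−0.74)^4 = 0.74·0.00456976 = 0.00338162] × [0.74] = 0.0025024
Multiply by the mixture weights:
  P(Z=I)·L_I = 0.27 × 0.0162432 = 0.00438568
  P(Z=II)·L_II = 0.22 × 0.013707 = 0.00301555
  P(Z=III)·L_III = 0.13 × 0.00983647 = 0.00127874
  P(Z=IV)·L_IV = 0.38 × 0.0025024 = 0.000950912
Denominator: 0.00438568 + 0.00301555 + 0.00127874 + 0.000950912 = 0.00963088
P(Intensity IV | x) ≈ 0.0987

0.0987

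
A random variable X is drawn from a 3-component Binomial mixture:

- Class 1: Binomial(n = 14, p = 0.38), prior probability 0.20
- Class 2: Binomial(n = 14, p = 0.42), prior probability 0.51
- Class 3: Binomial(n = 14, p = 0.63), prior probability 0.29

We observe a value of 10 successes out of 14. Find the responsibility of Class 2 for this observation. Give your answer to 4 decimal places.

0.1511

P(component k | x) = π_k·f_k(x) / marginal(x), where marginal(x) = Σ_j π_j·f_j(x).
Evaluate each component's likelihood at the observed value:
  L_1 = C(14,10)·0.38^10·0.62^4 = 1001·6.27821e-05·0.147763 = 0.00928617
  L_2 = C(14,10)·0.42^10·0.58^4 = 1001·0.000170802·0.113165 = 0.0193481
  L_3 = C(14,10)·0.63^10·0.37^4 = 1001·0.0098493·0.0187416 = 0.184776
Unnormalised posteriors:
  π_1·L_1 = 0.20 × 0.00928617 = 0.00185723
  π_2·L_2 = 0.51 × 0.0193481 = 0.00986755
  π_3·L_3 = 0.29 × 0.184776 = 0.0535852
Normaliser: 0.00185723 + 0.00986755 + 0.0535852 = 0.0653099
So the posterior for Class 2 is 0.00986755 / 0.0653099 ≈ 0.1511.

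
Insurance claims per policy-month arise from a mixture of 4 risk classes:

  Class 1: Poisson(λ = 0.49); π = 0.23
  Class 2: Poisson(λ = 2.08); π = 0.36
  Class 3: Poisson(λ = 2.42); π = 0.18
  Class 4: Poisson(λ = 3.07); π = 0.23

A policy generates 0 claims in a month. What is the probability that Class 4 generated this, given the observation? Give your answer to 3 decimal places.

0.050

By Bayes' theorem, P(k | x) = P(Z=k) f_k(x) / Σ_j P(Z=j) f_j(x).
Evaluate each component's likelihood at the observed value:
  p_1 = 0.612626
  p_2 = 0.12493
  p_3 = 0.0889216
  p_4 = 0.0464212
Prior × likelihood for each component:
  P(Z=1)·p_1 = 0.23 × 0.612626 = 0.140904
  P(Z=2)·p_2 = 0.36 × 0.12493 = 0.0449749
  P(Z=3)·p_3 = 0.18 × 0.0889216 = 0.0160059
  P(Z=4)·p_4 = 0.23 × 0.0464212 = 0.0106769
Sum: 0.140904 + 0.0449749 + 0.0160059 + 0.0106769 = 0.212562
So the posterior for Class 4 is 0.0106769 / 0.212562 ≈ 0.050.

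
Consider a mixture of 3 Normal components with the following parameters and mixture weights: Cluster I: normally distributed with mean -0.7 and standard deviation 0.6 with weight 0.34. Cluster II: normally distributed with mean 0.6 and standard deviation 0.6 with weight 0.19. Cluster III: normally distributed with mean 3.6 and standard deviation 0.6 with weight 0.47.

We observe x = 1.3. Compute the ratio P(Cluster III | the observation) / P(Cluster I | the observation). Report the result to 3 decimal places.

Posterior odds = (w_i f_i(x)) / (w_j f_j(x)); the normalising sum cancels.
Component likelihoods at x = 1.3:
  L_I = (1/(0.6·√(2π)))·exp(−(1.3−-0.7)²/(2·0.6²)) = 0.664904·exp(-5.55556) = 0.00257046
  L_II = (1/(0.6·√(2π)))·exp(−(1.3−0.6)²/(2·0.6²)) = 0.664904·exp(-0.68056) = 0.336664
  L_III = (1/(0.6·√(2π)))·exp(−(1.3−3.6)²/(2·0.6²)) = 0.664904·exp(-7.34722) = 0.000428451
Posterior odds = (w_III·L_III) / (w_I·L_I) = (0.47·0.000428451) / (0.34·0.00257046) = 0.000201372 / 0.000873958 ≈ 0.230

0.230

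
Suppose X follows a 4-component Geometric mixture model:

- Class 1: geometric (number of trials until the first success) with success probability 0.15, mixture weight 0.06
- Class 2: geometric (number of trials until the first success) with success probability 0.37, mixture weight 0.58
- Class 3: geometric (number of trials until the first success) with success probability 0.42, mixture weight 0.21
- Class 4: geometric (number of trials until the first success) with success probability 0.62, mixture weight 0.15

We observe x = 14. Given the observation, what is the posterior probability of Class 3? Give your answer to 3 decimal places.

0.044

The responsibility of component k is w_k f_k(x) divided by Σ_j w_j f_j(x).
Geometric probabilities:
  f_1 = 0.15·(1−0.15)^13 = 0.15·0.120905 = 0.0181358
  f_2 = 0.37·(1−0.37)^13 = 0.37·0.00246279 = 0.000911232
  f_3 = 0.42·(1−0.42)^13 = 0.42·0.000840551 = 0.000353031
  f_4 = 0.62·(1−0.62)^13 = 0.62·3.44498e-06 = 2.13589e-06
Unnormalised posteriors:
  w_1·f_1 = 0.06 × 0.0181358 = 0.00108815
  w_2·f_2 = 0.58 × 0.000911232 = 0.000528514
  w_3·f_3 = 0.21 × 0.000353031 = 7.41366e-05
  w_4·f_4 = 0.15 × 2.13589e-06 = 3.20383e-07
Normaliser: 0.00108815 + 0.000528514 + 7.41366e-05 + 3.20383e-07 = 0.00169112
P(Class 3 | x) = 7.41366e-05 / 0.00169112 ≈ 0.044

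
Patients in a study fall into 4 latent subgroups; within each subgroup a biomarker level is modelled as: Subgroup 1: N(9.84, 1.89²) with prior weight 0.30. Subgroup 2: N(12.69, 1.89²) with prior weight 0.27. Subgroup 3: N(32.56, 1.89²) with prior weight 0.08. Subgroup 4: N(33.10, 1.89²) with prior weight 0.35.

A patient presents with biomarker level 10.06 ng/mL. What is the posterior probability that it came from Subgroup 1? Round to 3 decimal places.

P(component k | x) = w_k·f_k(x) / marginal(x), where marginal(x) = Σ_j w_j·f_j(x).
Component likelihoods at x = 10.06 ng/mL:
  p_1 = 0.209655
  p_2 = 0.0801625
  p_3 = 3.54497e-32
  p_4 = 1.13421e-33
Multiply by the mixture weights:
  w_1·p_1 = 0.30 × 0.209655 = 0.0628966
  w_2·p_2 = 0.27 × 0.0801625 = 0.0216439
  w_3·p_3 = 0.08 × 3.54497e-32 = 2.83598e-33
  w_4·p_4 = 0.35 × 1.13421e-33 = 3.96974e-34
Marginal: 0.0628966 + 0.0216439 + 2.83598e-33 + 3.96974e-34 = 0.0845405
Responsibility of Subgroup 1: 0.0628966 / 0.0845405 ≈ 0.744

0.744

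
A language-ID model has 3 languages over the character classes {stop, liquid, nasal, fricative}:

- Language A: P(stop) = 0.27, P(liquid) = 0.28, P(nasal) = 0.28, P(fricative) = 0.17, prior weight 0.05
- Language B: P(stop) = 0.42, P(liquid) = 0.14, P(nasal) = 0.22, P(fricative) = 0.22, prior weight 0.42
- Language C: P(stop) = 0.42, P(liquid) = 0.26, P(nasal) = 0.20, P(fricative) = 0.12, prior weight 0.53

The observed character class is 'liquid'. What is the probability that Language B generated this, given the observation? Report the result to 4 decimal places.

The responsibility of component k is π_k f_k(x) divided by Σ_j π_j f_j(x).
Evaluate each component's likelihood at the observed value:
  f_A = 0.28
  f_B = 0.14
  f_C = 0.26
Multiply by the mixture weights:
  π_A·f_A = 0.05 × 0.28 = 0.014
  π_B·f_B = 0.42 × 0.14 = 0.0588
  π_C·f_C = 0.53 × 0.26 = 0.1378
Marginal: 0.014 + 0.0588 + 0.1378 = 0.2106
P(Language B | the observation) ≈ 0.2792

0.2792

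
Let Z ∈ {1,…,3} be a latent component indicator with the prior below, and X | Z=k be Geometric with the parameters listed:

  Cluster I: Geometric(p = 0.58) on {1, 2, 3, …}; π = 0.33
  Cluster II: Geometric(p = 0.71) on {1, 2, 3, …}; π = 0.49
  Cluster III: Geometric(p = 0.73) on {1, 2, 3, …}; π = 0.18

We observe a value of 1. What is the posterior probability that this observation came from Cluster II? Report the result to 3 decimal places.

P(component k | x) = w_k·f_k(x) / marginal(x), where marginal(x) = Σ_j w_j·f_j(x).
Evaluate each component's likelihood at the observed value:
  p_I = 0.58
  p_II = 0.71
  p_III = 0.73
Unnormalised posteriors:
  w_I·p_I = 0.33 × 0.58 = 0.1914
  w_II·p_II = 0.49 × 0.71 = 0.3479
  w_III·p_III = 0.18 × 0.73 = 0.1314
Normaliser: 0.1914 + 0.3479 + 0.1314 = 0.6707
Responsibility of Cluster II: 0.3479 / 0.6707 ≈ 0.519

0.519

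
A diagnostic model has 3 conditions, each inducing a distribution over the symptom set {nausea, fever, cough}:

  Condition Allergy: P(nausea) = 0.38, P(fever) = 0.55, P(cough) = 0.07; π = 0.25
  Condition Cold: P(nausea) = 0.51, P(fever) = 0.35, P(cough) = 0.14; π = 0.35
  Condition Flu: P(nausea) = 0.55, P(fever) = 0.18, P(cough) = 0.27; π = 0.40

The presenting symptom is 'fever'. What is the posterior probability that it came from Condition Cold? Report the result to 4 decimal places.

P(component k | x) = π_k·f_k(x) / marginal(x), where marginal(x) = Σ_j π_j·f_j(x).
Component likelihoods at x = 'fever':
  L_Allergy = P(fever | comp) = 0.55
  L_Cold = P(fever | comp) = 0.35
  L_Flu = P(fever | comp) = 0.18
Prior × likelihood for each component:
  π_Allergy·L_Allergy = 0.25 × 0.55 = 0.1375
  π_Cold·L_Cold = 0.35 × 0.35 = 0.1225
  π_Flu·L_Flu = 0.40 × 0.18 = 0.072
Evidence: 0.1375 + 0.1225 + 0.072 = 0.332
P(Condition Cold | x) ≈ 0.3690

0.3690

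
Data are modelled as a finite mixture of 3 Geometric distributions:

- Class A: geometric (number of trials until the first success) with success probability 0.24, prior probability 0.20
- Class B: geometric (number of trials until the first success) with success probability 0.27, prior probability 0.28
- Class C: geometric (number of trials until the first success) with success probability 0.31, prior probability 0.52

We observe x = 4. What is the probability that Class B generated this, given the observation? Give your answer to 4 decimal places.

The responsibility of component k is π_k f_k(x) divided by Σ_j π_j f_j(x).
Geometric probabilities:
  L_A = 0.24·(1−0.24)^3 = 0.24·0.438976 = 0.105354
  L_B = 0.27·(1−0.27)^3 = 0.27·0.389017 = 0.105035
  L_C = 0.31·(1−0.31)^3 = 0.31·0.328509 = 0.101838
Multiply by the mixture weights:
  π_A·L_A = 0.20 × 0.105354 = 0.0210708
  π_B·L_B = 0.28 × 0.105035 = 0.0294097
  π_C·L_C = 0.52 × 0.101838 = 0.0529557
Denominator: 0.0210708 + 0.0294097 + 0.0529557 = 0.103436
P(Class B | the observation) ≈ 0.2843

0.2843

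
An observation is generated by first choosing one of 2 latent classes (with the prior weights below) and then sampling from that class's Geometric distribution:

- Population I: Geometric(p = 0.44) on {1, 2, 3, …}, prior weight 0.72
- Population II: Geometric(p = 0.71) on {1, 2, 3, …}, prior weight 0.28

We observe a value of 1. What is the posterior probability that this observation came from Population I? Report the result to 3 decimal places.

0.614

Posterior ∝ prior × likelihood, so P(k | x) ∝ π_k f_k(x); normalise over all components.
Component likelihoods at x = 1:
  f_I = 0.44·(1−0.44)^0 = 0.44·1 = 0.44
  f_II = 0.71·(1−0.71)^0 = 0.71·1 = 0.71
Unnormalised posteriors:
  π_I·f_I = 0.72 × 0.44 = 0.3168
  π_II·f_II = 0.28 × 0.71 = 0.1988
Sum: 0.3168 + 0.1988 = 0.5156
P(Population I | x) = 0.3168 / 0.5156 ≈ 0.614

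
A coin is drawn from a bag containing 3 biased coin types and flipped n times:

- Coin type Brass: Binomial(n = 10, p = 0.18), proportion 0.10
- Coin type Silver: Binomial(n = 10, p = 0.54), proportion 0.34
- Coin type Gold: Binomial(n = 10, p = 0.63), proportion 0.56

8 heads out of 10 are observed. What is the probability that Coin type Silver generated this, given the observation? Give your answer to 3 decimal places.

Posterior ∝ prior × likelihood, so P(k | x) ∝ π_k f_k(x); normalise over all components.
Component likelihoods at x = 8 heads out of 10:
  L_Brass = C(10,8)·0.18^8·0.82^2 = 45·1.102e-06·0.6724 = 3.33442e-05
  L_Silver = C(10,8)·0.54^8·0.46^2 = 45·0.0072302·0.2116 = 0.0688459
  L_Gold = C(10,8)·0.63^8·0.37^2 = 45·0.0248156·0.1369 = 0.152876
Weight by the priors:
  π_Brass·L_Brass = 0.10 × 3.33442e-05 = 3.33442e-06
  π_Silver·L_Silver = 0.34 × 0.0688459 = 0.0234076
  π_Gold·L_Gold = 0.56 × 0.152876 = 0.0856108
Evidence: 3.33442e-06 + 0.0234076 + 0.0856108 = 0.109022
Responsibility of Coin type Silver: 0.0234076 / 0.109022 ≈ 0.215

0.215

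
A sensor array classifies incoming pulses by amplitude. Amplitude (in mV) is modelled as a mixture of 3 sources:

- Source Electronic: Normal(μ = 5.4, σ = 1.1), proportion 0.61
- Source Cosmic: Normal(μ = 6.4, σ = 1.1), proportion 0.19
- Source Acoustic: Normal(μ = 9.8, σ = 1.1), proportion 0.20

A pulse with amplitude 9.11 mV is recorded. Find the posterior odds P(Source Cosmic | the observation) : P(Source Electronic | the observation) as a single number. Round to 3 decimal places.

4.421

Posterior odds = (π_i f_i(x)) / (π_j f_j(x)); the normalising sum cancels.
Evaluate each component's likelihood at the observed value:
  L_Electronic = (1/(1.1·√(2π)))·exp(−(9.11−5.4)²/(2·1.1²)) = 0.362675·exp(-5.68764) = 0.00122858
  L_Cosmic = (1/(1.1·√(2π)))·exp(−(9.11−6.4)²/(2·1.1²)) = 0.362675·exp(-3.03475) = 0.0174398
  L_Acoustic = (1/(1.1·√(2π)))·exp(−(9.11−9.8)²/(2·1.1²)) = 0.362675·exp(-0.19674) = 0.297904
Posterior odds = (π_Cosmic·L_Cosmic) / (π_Electronic·L_Electronic) = (0.19·0.0174398) / (0.61·0.00122858) = 0.00331356 / 0.000749436 ≈ 4.421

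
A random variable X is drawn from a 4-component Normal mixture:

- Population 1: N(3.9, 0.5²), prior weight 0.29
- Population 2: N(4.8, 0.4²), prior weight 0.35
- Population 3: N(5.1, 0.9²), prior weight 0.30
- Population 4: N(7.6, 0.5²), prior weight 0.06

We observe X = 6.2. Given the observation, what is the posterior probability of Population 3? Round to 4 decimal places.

P(component k | x) = P(Z=k)·f_k(x) / marginal(x), where marginal(x) = Σ_j P(Z=j)·f_j(x).
Normal densities:
  f_1 = (1/(0.5·√(2π)))·exp(−(6.2−3.9)²/(2·0.5²)) = 0.797885·exp(-10.58000) = 2.02817e-05
  f_2 = (1/(0.4·√(2π)))·exp(−(6.2−4.8)²/(2·0.4²)) = 0.997356·exp(-6.12500) = 0.00218171
  f_3 = (1/(0.9·√(2π)))·exp(−(6.2−5.1)²/(2·0.9²)) = 0.443269·exp(-0.74691) = 0.210033
  f_4 = (1/(0.5·√(2π)))·exp(−(6.2−7.6)²/(2·0.5²)) = 0.797885·exp(-3.92000) = 0.0158309
Multiply by the mixture weights:
  P(Z=1)·f_1 = 0.29 × 2.02817e-05 = 5.88169e-06
  P(Z=2)·f_2 = 0.35 × 0.00218171 = 0.000763597
  P(Z=3)·f_3 = 0.30 × 0.210033 = 0.0630098
  P(Z=4)·f_4 = 0.06 × 0.0158309 = 0.000949854
Sum: 5.88169e-06 + 0.000763597 + 0.0630098 + 0.000949854 = 0.0647292
So the posterior for Population 3 is 0.0630098 / 0.0647292 ≈ 0.9734.

0.9734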